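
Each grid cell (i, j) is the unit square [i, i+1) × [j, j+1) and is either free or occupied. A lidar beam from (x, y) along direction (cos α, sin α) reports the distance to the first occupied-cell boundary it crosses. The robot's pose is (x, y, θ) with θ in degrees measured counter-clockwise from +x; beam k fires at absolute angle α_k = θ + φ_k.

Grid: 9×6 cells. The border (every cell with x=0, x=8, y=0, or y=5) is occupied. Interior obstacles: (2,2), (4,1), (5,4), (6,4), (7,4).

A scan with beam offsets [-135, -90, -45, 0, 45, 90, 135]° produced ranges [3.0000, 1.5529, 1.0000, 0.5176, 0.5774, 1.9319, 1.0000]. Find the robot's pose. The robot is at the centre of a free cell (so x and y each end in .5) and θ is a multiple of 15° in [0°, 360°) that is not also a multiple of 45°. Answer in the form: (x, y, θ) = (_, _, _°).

The pose lattice has 23·16 = 368 candidates. Test each by forward raycasting.
  (1.5, 2.5, 105°): beam 1 = 0.5774 ≠ 3.0000 ✗
  (5.5, 3.5, 300°): beam 1 = 4.6587 ≠ 3.0000 ✗
  (2.5, 4.5, 75°): beam 2 = 5.6940 ≠ 1.5529 ✗
  (1.5, 3.5, 255°): beam 1 = 1.0000 ≠ 3.0000 ✗
  …
  (1.5, 3.5, 165°): r_1=3.0000, r_2=1.5529, r_3=1.0000, r_4=0.5176, r_5=0.5774, r_6=1.9319, r_7=1.0000 — all match ✓
No second candidate reproduces the full scan.

(x, y, θ) = (1.5, 3.5, 165°)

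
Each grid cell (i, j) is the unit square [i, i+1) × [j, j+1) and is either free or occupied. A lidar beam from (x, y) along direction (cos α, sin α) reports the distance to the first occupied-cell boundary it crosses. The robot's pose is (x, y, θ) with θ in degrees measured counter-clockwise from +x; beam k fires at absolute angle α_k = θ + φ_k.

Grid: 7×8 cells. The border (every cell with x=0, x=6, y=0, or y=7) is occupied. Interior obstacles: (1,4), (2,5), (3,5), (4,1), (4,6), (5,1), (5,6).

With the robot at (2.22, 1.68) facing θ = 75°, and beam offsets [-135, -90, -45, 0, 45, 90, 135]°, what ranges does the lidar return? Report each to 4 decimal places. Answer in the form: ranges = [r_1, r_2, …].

beam 1: φ=-135°, α=300°
  cosα=0.5000 sinα=-0.8660 | (2,1) | tMaxX 1.5600 tMaxY 0.7852 | tΔX 2.0000 tΔY 1.1547
    t=0.7852 [y] (2,0) — stop
  → r_1 = 0.7852
beam 2: φ=-90°, α=345°
  cosα=0.9659 sinα=-0.2588 | (2,1) | tMaxX 0.8075 tMaxY 2.6273 | tΔX 1.0353 tΔY 3.8637
    t=0.8075 [x] (3,1)
    t=1.8428 [x] (4,1) — stop
  → r_2 = 1.8428
beam 3: φ=-45°, α=30°
  cosα=0.8660 sinα=0.5000 | (2,1) | tMaxX 0.9007 tMaxY 0.6400 | tΔX 1.1547 tΔY 2.0000
    t=0.6400 [y] (2,2)
    t=0.9007 [x] (3,2)
    t=2.0554 [x] (4,2)
    t=2.6400 [y] (4,3)
    t=3.2101 [x] (5,3)
    t=4.3648 [x] (6,3) — stop
  → r_3 = 4.3648
beam 4: φ=0°, α=75°
  cosα=0.2588 sinα=0.9659 | (2,1) | tMaxX 3.0137 tMaxY 0.3313 | tΔX 3.8637 tΔY 1.0353
    t=0.3313 [y] (2,2)
    t=1.3666 [y] (2,3)
    t=2.4018 [y] (2,4)
    t=3.0137 [x] (3,4)
    t=3.4371 [y] (3,5) — stop
  → r_4 = 3.4371
beam 5: φ=45°, α=120°
  cosα=-0.5000 sinα=0.8660 | (2,1) | tMaxX 0.4400 tMaxY 0.3695 | tΔX 2.0000 tΔY 1.1547
    t=0.3695 [y] (2,2)
    t=0.4400 [x] (1,2)
    t=1.5242 [y] (1,3)
    t=2.4400 [x] (0,3) — stop
  → r_5 = 2.4400
beam 6: φ=90°, α=165°
  cosα=-0.9659 sinα=0.2588 | (2,1) | tMaxX 0.2278 tMaxY 1.2364 | tΔX 1.0353 tΔY 3.8637
    t=0.2278 [x] (1,1)
    t=1.2364 [y] (1,2)
    t=1.2630 [x] (0,2) — stop
  → r_6 = 1.2630
beam 7: φ=135°, α=210°
  cosα=-0.8660 sinα=-0.5000 | (2,1) | tMaxX 0.2540 tMaxY 1.3600 | tΔX 1.1547 tΔY 2.0000
    t=0.2540 [x] (1,1)
    t=1.3600 [y] (1,0) — stop
  → r_7 = 1.3600

ranges = [0.7852, 1.8428, 4.3648, 3.4371, 2.4400, 1.2630, 1.3600]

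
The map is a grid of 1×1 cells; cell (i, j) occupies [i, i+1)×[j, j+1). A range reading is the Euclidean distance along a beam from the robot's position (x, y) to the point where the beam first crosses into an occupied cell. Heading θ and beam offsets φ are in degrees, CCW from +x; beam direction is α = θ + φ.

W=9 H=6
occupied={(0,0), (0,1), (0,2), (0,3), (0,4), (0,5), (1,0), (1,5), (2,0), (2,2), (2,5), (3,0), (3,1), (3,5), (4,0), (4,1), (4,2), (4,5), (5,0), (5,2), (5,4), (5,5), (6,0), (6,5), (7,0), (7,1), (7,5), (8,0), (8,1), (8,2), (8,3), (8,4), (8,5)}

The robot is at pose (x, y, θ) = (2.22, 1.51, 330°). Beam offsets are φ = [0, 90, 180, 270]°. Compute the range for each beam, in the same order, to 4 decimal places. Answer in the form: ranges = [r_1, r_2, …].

ranges = [0.9007, 0.5658, 1.4087, 0.5889]

beam 1: φ=0°, α=330°
  direction (0.8660, -0.5000); cell (2,1); t to first gridline: x 0.9007, y 1.0200 (then +1.1547 / +2.0000)
    (3,1) via x @ 0.9007  # hit
  → r_1 = 0.9007
beam 2: φ=90°, α=60°
  direction (0.5000, 0.8660); cell (2,1); t to first gridline: x 1.5600, y 0.5658 (then +2.0000 / +1.1547)
    (2,2) via y @ 0.5658  # hit
  → r_2 = 0.5658
beam 3: φ=180°, α=150°
  direction (-0.8660, 0.5000); cell (2,1); t to first gridline: x 0.2540, y 0.9800 (then +1.1547 / +2.0000)
    (1,1) via x @ 0.2540
    (1,2) via y @ 0.9800
    (0,2) via x @ 1.4087  # hit
  → r_3 = 1.4087
beam 4: φ=270°, α=240°
  direction (-0.5000, -0.8660); cell (2,1); t to first gridline: x 0.4400, y 0.5889 (then +2.0000 / +1.1547)
    (1,1) via x @ 0.4400
    (1,0) via y @ 0.5889  # hit
  → r_4 = 0.5889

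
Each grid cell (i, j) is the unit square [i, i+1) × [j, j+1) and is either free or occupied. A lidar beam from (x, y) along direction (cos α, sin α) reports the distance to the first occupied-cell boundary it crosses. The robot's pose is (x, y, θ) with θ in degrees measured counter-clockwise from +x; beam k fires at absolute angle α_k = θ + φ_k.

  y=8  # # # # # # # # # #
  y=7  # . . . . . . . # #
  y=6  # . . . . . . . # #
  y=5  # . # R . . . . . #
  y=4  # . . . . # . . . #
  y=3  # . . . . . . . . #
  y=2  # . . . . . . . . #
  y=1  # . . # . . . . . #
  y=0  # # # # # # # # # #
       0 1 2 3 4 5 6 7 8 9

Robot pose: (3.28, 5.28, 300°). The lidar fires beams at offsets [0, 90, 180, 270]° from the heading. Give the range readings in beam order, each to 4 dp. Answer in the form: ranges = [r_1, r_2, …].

beam 1: φ=0°, α=300°
  d=(0.5000,-0.8660)  start (3,5)  tX=1.4400 tY=0.3233  stride 1/|dx|=2.0000 1/|dy|=1.1547
    cross y-line → (3,4), t=0.3233
    cross x-line → (4,4), t=1.4400
    cross y-line → (4,3), t=1.4780
    cross y-line → (4,2), t=2.6327
    cross x-line → (5,2), t=3.4400
    cross y-line → (5,1), t=3.7874
    cross y-line → (5,0), t=4.9421 (wall)
  → r_1 = 4.9421
beam 2: φ=90°, α=30°
  d=(0.8660,0.5000)  start (3,5)  tX=0.8314 tY=1.4400  stride 1/|dx|=1.1547 1/|dy|=2.0000
    cross x-line → (4,5), t=0.8314
    cross y-line → (4,6), t=1.4400
    cross x-line → (5,6), t=1.9861
    cross x-line → (6,6), t=3.1408
    cross y-line → (6,7), t=3.4400
    cross x-line → (7,7), t=4.2955
    cross y-line → (7,8), t=5.4400 (wall)
  → r_2 = 5.4400
beam 3: φ=180°, α=120°
  d=(-0.5000,0.8660)  start (3,5)  tX=0.5600 tY=0.8314  stride 1/|dx|=2.0000 1/|dy|=1.1547
    cross x-line → (2,5), t=0.5600 (wall)
  → r_3 = 0.5600
beam 4: φ=270°, α=210°
  d=(-0.8660,-0.5000)  start (3,5)  tX=0.3233 tY=0.5600  stride 1/|dx|=1.1547 1/|dy|=2.0000
    cross x-line → (2,5), t=0.3233 (wall)
  → r_4 = 0.3233

ranges = [4.9421, 5.4400, 0.5600, 0.3233]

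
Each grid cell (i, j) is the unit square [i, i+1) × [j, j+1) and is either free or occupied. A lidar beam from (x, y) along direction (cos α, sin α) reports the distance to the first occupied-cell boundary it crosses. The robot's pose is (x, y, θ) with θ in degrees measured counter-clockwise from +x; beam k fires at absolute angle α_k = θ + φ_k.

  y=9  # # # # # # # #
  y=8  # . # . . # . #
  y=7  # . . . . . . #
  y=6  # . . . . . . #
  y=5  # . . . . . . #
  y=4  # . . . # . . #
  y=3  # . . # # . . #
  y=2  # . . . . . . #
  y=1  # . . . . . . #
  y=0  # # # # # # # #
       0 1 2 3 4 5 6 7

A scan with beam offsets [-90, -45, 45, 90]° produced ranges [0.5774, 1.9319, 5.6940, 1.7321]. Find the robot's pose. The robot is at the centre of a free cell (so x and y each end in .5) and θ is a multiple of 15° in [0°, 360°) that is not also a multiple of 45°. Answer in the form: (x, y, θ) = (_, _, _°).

Candidates: 43 free-cell centres × 16 headings = 688 poses. Raycast each; keep the one whose scan matches to 4 dp.
  (5.5, 6.5, 255°): beam 1 = 4.6587 ≠ 0.5774 ✗
  (6.5, 5.5, 75°): beam 1 = 0.5176 ≠ 0.5774 ✗
  (5.5, 7.5, 300°): beam 1 = 5.1962 ≠ 0.5774 ✗
  (2.5, 7.5, 105°): beam 1 = 2.5882 ≠ 0.5774 ✗
  …
  (6.5, 5.5, 120°): r_1=0.5774, r_2=1.9319, r_3=5.6940, r_4=1.7321 — all match ✓
No second candidate reproduces the full scan.

(x, y, θ) = (6.5, 5.5, 120°)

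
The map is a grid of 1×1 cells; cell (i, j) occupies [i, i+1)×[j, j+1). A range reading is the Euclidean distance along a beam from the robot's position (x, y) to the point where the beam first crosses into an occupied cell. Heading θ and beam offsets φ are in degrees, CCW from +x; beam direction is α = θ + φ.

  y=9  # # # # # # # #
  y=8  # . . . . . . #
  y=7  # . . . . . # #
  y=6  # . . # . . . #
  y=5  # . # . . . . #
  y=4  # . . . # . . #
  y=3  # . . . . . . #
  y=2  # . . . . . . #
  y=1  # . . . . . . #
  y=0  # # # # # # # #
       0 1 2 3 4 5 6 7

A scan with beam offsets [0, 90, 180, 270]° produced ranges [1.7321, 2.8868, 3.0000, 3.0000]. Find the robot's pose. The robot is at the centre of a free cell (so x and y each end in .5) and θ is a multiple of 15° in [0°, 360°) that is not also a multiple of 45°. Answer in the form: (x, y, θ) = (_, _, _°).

Candidates: 44 free-cell centres × 16 headings = 704 poses. Raycast each; keep the one whose scan matches to 4 dp.
  (4.5, 5.5, 60°): beam 1 = 4.0415 ≠ 1.7321 ✗
  (1.5, 3.5, 30°): beam 1 = 2.8868 ≠ 1.7321 ✗
  (5.5, 7.5, 210°): beam 2 = 3.0000 ≠ 2.8868 ✗
  (1.5, 2.5, 75°): beam 1 = 2.5882 ≠ 1.7321 ✗
  …
  (4.5, 2.5, 300°): r_1=1.7321, r_2=2.8868, r_3=3.0000, r_4=3.0000 — all match ✓
Unique over the lattice → pose = (4.5, 2.5, 300°).

(x, y, θ) = (4.5, 2.5, 300°)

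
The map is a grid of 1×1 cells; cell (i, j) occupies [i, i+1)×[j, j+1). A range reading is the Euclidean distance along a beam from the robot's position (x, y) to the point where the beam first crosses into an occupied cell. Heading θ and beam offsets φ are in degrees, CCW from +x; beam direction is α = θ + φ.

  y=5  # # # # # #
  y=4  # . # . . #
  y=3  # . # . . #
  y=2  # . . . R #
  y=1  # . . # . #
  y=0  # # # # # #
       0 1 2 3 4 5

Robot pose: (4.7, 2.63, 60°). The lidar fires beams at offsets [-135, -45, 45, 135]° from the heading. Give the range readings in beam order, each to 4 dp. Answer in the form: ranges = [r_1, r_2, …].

beam 1: φ=-135°, α=285°
  dir = (cos 285°, sin 285°) = (0.2588, -0.9659); from cell (4,2)
  next x-line at t=1.1591, next y-line at t=0.6522; Δt_x=3.8637, Δt_y=1.0353
    y: enter (4,1) at t=0.6522
    x: enter (5,1) at t=1.1591 ← occupied
  → r_1 = 1.1591
beam 2: φ=-45°, α=15°
  dir = (cos 15°, sin 15°) = (0.9659, 0.2588); from cell (4,2)
  next x-line at t=0.3106, next y-line at t=1.4296; Δt_x=1.0353, Δt_y=3.8637
    x: enter (5,2) at t=0.3106 ← occupied
  → r_2 = 0.3106
beam 3: φ=45°, α=105°
  dir = (cos 105°, sin 105°) = (-0.2588, 0.9659); from cell (4,2)
  next x-line at t=2.7046, next y-line at t=0.3831; Δt_x=3.8637, Δt_y=1.0353
    y: enter (4,3) at t=0.3831
    y: enter (4,4) at t=1.4183
    y: enter (4,5) at t=2.4536 ← occupied
  → r_3 = 2.4536
beam 4: φ=135°, α=195°
  dir = (cos 195°, sin 195°) = (-0.9659, -0.2588); from cell (4,2)
  next x-line at t=0.7247, next y-line at t=2.4341; Δt_x=1.0353, Δt_y=3.8637
    x: enter (3,2) at t=0.7247
    x: enter (2,2) at t=1.7600
    y: enter (2,1) at t=2.4341
    x: enter (1,1) at t=2.7952
    x: enter (0,1) at t=3.8305 ← occupied
  → r_4 = 3.8305

ranges = [1.1591, 0.3106, 2.4536, 3.8305]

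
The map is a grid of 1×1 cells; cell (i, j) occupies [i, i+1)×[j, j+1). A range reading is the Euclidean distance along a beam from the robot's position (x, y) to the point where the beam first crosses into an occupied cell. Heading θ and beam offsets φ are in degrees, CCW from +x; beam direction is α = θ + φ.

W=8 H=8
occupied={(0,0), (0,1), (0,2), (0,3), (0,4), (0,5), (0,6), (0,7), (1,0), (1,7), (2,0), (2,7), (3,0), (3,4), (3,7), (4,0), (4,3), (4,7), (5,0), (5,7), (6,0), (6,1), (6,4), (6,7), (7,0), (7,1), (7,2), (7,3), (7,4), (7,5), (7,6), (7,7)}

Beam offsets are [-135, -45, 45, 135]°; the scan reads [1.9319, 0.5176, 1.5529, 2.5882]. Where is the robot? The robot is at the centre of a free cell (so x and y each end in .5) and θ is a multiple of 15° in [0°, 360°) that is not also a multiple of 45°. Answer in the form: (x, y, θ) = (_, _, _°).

(x, y, θ) = (1.5, 2.5, 240°)

Enumerate (i+0.5, j+0.5, θ) over the 32 free cells and 16 admissible headings. For each, cast all 4 beams and compare to the given ranges.
  (1.5, 6.5, 75°): beam 1 = 6.3509 ≠ 1.9319 ✗
  (1.5, 4.5, 210°): beam 1 = 2.5882 ≠ 1.9319 ✗
  (3.5, 2.5, 195°): beam 1 = 1.0000 ≠ 1.9319 ✗
  …
  (1.5, 2.5, 240°): r_1=1.9319, r_2=0.5176, r_3=1.5529, r_4=2.5882 — all match ✓
Only this pose fits every beam.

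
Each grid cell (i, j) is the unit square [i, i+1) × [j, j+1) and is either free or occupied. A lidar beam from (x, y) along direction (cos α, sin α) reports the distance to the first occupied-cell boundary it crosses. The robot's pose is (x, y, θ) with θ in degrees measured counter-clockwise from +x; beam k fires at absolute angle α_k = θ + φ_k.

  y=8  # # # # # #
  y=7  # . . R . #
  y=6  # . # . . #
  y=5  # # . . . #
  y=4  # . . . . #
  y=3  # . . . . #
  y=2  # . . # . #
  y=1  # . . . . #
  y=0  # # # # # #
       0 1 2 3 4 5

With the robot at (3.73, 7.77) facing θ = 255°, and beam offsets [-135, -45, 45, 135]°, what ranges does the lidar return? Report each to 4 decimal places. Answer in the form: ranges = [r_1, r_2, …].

beam 1: φ=-135°, α=120°
  direction (-0.5000, 0.8660); cell (3,7); t to first gridline: x 1.4600, y 0.2656 (then +2.0000 / +1.1547)
    (3,8) via y @ 0.2656  # hit
  → r_1 = 0.2656
beam 2: φ=-45°, α=210°
  direction (-0.8660, -0.5000); cell (3,7); t to first gridline: x 0.8429, y 1.5400 (then +1.1547 / +2.0000)
    (2,7) via x @ 0.8429
    (2,6) via y @ 1.5400  # hit
  → r_2 = 1.5400
beam 3: φ=45°, α=300°
  direction (0.5000, -0.8660); cell (3,7); t to first gridline: x 0.5400, y 0.8891 (then +2.0000 / +1.1547)
    (4,7) via x @ 0.5400
    (4,6) via y @ 0.8891
    (4,5) via y @ 2.0438
    (5,5) via x @ 2.5400  # hit
  → r_3 = 2.5400
beam 4: φ=135°, α=30°
  direction (0.8660, 0.5000); cell (3,7); t to first gridline: x 0.3118, y 0.4600 (then +1.1547 / +2.0000)
    (4,7) via x @ 0.3118
    (4,8) via y @ 0.4600  # hit
  → r_4 = 0.4600

ranges = [0.2656, 1.5400, 2.5400, 0.4600]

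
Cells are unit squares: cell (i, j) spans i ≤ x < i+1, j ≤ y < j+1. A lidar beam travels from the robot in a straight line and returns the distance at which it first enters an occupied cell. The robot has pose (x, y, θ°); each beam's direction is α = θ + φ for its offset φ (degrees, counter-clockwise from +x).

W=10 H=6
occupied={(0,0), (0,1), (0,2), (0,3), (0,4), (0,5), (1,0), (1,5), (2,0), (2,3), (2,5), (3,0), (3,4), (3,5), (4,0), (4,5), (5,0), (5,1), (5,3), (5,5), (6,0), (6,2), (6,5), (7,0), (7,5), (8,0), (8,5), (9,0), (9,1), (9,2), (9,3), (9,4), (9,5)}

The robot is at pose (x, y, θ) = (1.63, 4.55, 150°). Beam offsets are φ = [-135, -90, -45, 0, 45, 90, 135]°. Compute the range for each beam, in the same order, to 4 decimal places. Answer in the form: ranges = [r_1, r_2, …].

beam 1: φ=-135°, α=15°
  d=(0.9659,0.2588)  start (1,4)  tX=0.3831 tY=1.7387  stride 1/|dx|=1.0353 1/|dy|=3.8637
    cross x-line → (2,4), t=0.3831
    cross x-line → (3,4), t=1.4183 (wall)
  → r_1 = 1.4183
beam 2: φ=-90°, α=60°
  d=(0.5000,0.8660)  start (1,4)  tX=0.7400 tY=0.5196  stride 1/|dx|=2.0000 1/|dy|=1.1547
    cross y-line → (1,5), t=0.5196 (wall)
  → r_2 = 0.5196
beam 3: φ=-45°, α=105°
  d=(-0.2588,0.9659)  start (1,4)  tX=2.4341 tY=0.4659  stride 1/|dx|=3.8637 1/|dy|=1.0353
    cross y-line → (1,5), t=0.4659 (wall)
  → r_3 = 0.4659
beam 4: φ=0°, α=150°
  d=(-0.8660,0.5000)  start (1,4)  tX=0.7275 tY=0.9000  stride 1/|dx|=1.1547 1/|dy|=2.0000
    cross x-line → (0,4), t=0.7275 (wall)
  → r_4 = 0.7275
beam 5: φ=45°, α=195°
  d=(-0.9659,-0.2588)  start (1,4)  tX=0.6522 tY=2.1250  stride 1/|dx|=1.0353 1/|dy|=3.8637
    cross x-line → (0,4), t=0.6522 (wall)
  → r_5 = 0.6522
beam 6: φ=90°, α=240°
  d=(-0.5000,-0.8660)  start (1,4)  tX=1.2600 tY=0.6351  stride 1/|dx|=2.0000 1/|dy|=1.1547
    cross y-line → (1,3), t=0.6351
    cross x-line → (0,3), t=1.2600 (wall)
  → r_6 = 1.2600
beam 7: φ=135°, α=285°
  d=(0.2588,-0.9659)  start (1,4)  tX=1.4296 tY=0.5694  stride 1/|dx|=3.8637 1/|dy|=1.0353
    cross y-line → (1,3), t=0.5694
    cross x-line → (2,3), t=1.4296 (wall)
  → r_7 = 1.4296

ranges = [1.4183, 0.5196, 0.4659, 0.7275, 0.6522, 1.2600, 1.4296]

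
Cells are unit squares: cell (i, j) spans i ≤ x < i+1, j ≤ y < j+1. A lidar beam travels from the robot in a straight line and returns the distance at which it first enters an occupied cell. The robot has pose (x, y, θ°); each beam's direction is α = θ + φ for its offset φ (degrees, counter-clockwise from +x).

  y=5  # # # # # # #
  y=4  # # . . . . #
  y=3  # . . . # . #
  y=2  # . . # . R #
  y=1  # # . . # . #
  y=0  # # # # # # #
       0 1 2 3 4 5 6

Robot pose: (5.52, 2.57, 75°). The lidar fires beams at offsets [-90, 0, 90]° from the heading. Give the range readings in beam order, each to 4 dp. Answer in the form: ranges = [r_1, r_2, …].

beam 1: φ=-90°, α=345°
  d=(0.9659,-0.2588)  start (5,2)  tX=0.4969 tY=2.2023  stride 1/|dx|=1.0353 1/|dy|=3.8637
    cross x-line → (6,2), t=0.4969 (wall)
  → r_1 = 0.4969
beam 2: φ=0°, α=75°
  d=(0.2588,0.9659)  start (5,2)  tX=1.8546 tY=0.4452  stride 1/|dx|=3.8637 1/|dy|=1.0353
    cross y-line → (5,3), t=0.4452
    cross y-line → (5,4), t=1.4804
    cross x-line → (6,4), t=1.8546 (wall)
  → r_2 = 1.8546
beam 3: φ=90°, α=165°
  d=(-0.9659,0.2588)  start (5,2)  tX=0.5383 tY=1.6614  stride 1/|dx|=1.0353 1/|dy|=3.8637
    cross x-line → (4,2), t=0.5383
    cross x-line → (3,2), t=1.5736 (wall)
  → r_3 = 1.5736

ranges = [0.4969, 1.8546, 1.5736]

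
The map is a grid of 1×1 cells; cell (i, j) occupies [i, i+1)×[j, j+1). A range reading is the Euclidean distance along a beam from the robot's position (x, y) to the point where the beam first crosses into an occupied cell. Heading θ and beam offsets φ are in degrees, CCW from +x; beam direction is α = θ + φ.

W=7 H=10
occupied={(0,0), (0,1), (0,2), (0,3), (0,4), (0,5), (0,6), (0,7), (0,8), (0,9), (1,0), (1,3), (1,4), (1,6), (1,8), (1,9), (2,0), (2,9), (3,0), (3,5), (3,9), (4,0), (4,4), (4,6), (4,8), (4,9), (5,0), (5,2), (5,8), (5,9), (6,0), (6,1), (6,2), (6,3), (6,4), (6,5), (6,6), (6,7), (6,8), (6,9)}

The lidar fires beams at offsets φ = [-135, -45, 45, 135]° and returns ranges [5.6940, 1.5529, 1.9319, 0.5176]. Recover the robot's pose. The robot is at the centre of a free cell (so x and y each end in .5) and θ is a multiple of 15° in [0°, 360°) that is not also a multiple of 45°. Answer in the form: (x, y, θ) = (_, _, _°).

Enumerate (i+0.5, j+0.5, θ) over the 30 free cells and 16 admissible headings. For each, cast all 4 beams and compare to the given ranges.
  (2.5, 6.5, 15°): beam 1 = 1.7321 ≠ 5.6940 ✗
  (5.5, 7.5, 300°): beam 1 = 3.6235 ≠ 5.6940 ✗
  (5.5, 4.5, 285°): beam 1 = 0.5774 ≠ 5.6940 ✗
  (2.5, 5.5, 165°): beam 1 = 0.5774 ≠ 5.6940 ✗
  …
  (2.5, 6.5, 60°): r_1=5.6940, r_2=1.5529, r_3=1.9319, r_4=0.5176 — all match ✓
No second candidate reproduces the full scan.

(x, y, θ) = (2.5, 6.5, 60°)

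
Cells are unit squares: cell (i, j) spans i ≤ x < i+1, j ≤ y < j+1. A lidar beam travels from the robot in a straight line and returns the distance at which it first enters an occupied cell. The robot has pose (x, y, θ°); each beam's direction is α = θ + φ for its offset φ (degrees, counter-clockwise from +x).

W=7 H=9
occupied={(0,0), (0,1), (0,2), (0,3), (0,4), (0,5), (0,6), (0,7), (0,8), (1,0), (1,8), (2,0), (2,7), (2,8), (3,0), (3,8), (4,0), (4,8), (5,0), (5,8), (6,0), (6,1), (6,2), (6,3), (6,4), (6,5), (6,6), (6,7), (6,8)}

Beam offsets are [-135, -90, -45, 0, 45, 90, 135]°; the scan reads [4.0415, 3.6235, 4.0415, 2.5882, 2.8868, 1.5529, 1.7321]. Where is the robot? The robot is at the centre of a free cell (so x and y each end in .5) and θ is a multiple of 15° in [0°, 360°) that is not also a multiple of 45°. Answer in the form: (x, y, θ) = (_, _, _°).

(x, y, θ) = (4.5, 3.5, 255°)

Enumerate (i+0.5, j+0.5, θ) over the 34 free cells and 16 admissible headings. For each, cast all 7 beams and compare to the given ranges.
  (5.5, 4.5, 30°): beam 1 = 3.6235 ≠ 4.0415 ✗
  (1.5, 5.5, 300°): beam 1 = 0.5176 ≠ 4.0415 ✗
  (1.5, 7.5, 60°): beam 1 = 6.7293 ≠ 4.0415 ✗
  (2.5, 1.5, 15°): beam 1 = 0.5774 ≠ 4.0415 ✗
  (2.5, 4.5, 210°): beam 1 = 3.6235 ≠ 4.0415 ✗
  …
  (4.5, 3.5, 255°): r_1=4.0415, r_2=3.6235, r_3=4.0415, r_4=2.5882, r_5=2.8868, r_6=1.5529, r_7=1.7321 — all match ✓
Unique over the lattice → pose = (4.5, 3.5, 255°).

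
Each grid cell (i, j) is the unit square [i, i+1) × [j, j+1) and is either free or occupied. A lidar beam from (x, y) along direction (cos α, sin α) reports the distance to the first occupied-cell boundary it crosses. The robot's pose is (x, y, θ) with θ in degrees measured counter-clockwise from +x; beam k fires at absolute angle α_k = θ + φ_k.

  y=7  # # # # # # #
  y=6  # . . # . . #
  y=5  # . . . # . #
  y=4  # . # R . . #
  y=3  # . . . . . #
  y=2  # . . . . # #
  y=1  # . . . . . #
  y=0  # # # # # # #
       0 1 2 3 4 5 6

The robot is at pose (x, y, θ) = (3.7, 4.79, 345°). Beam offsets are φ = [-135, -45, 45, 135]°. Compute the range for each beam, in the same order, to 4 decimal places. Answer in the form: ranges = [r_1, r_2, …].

ranges = [0.8083, 2.6000, 0.4200, 1.3972]

beam 1: φ=-135°, α=210°
  cosα=-0.8660 sinα=-0.5000 | (3,4) | tMaxX 0.8083 tMaxY 1.5800 | tΔX 1.1547 tΔY 2.0000
    t=0.8083 [x] (2,4) — stop
  → r_1 = 0.8083
beam 2: φ=-45°, α=300°
  cosα=0.5000 sinα=-0.8660 | (3,4) | tMaxX 0.6000 tMaxY 0.9122 | tΔX 2.0000 tΔY 1.1547
    t=0.6000 [x] (4,4)
    t=0.9122 [y] (4,3)
    t=2.0669 [y] (4,2)
    t=2.6000 [x] (5,2) — stop
  → r_2 = 2.6000
beam 3: φ=45°, α=30°
  cosα=0.8660 sinα=0.5000 | (3,4) | tMaxX 0.3464 tMaxY 0.4200 | tΔX 1.1547 tΔY 2.0000
    t=0.3464 [x] (4,4)
    t=0.4200 [y] (4,5) — stop
  → r_3 = 0.4200
beam 4: φ=135°, α=120°
  cosα=-0.5000 sinα=0.8660 | (3,4) | tMaxX 1.4000 tMaxY 0.2425 | tΔX 2.0000 tΔY 1.1547
    t=0.2425 [y] (3,5)
    t=1.3972 [y] (3,6) — stop
  → r_4 = 1.3972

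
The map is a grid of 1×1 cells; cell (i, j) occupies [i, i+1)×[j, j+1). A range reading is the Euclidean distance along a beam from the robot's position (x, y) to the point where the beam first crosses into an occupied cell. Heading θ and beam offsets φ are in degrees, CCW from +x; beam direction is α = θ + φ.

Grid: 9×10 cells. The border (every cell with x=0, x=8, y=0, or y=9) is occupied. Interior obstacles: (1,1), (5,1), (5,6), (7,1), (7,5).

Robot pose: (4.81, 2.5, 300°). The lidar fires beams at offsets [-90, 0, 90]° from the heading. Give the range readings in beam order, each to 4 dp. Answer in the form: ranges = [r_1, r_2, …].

beam 1: φ=-90°, α=210°
  dir = (cos 210°, sin 210°) = (-0.8660, -0.5000); from cell (4,2)
  next x-line at t=0.9353, next y-line at t=1.0000; Δt_x=1.1547, Δt_y=2.0000
    x: enter (3,2) at t=0.9353
    y: enter (3,1) at t=1.0000
    x: enter (2,1) at t=2.0900
    y: enter (2,0) at t=3.0000 ← occupied
  → r_1 = 3.0000
beam 2: φ=0°, α=300°
  dir = (cos 300°, sin 300°) = (0.5000, -0.8660); from cell (4,2)
  next x-line at t=0.3800, next y-line at t=0.5774; Δt_x=2.0000, Δt_y=1.1547
    x: enter (5,2) at t=0.3800
    y: enter (5,1) at t=0.5774 ← occupied
  → r_2 = 0.5774
beam 3: φ=90°, α=30°
  dir = (cos 30°, sin 30°) = (0.8660, 0.5000); from cell (4,2)
  next x-line at t=0.2194, next y-line at t=1.0000; Δt_x=1.1547, Δt_y=2.0000
    x: enter (5,2) at t=0.2194
    y: enter (5,3) at t=1.0000
    x: enter (6,3) at t=1.3741
    x: enter (7,3) at t=2.5288
    y: enter (7,4) at t=3.0000
    x: enter (8,4) at t=3.6835 ← occupied
  → r_3 = 3.6835

ranges = [3.0000, 0.5774, 3.6835]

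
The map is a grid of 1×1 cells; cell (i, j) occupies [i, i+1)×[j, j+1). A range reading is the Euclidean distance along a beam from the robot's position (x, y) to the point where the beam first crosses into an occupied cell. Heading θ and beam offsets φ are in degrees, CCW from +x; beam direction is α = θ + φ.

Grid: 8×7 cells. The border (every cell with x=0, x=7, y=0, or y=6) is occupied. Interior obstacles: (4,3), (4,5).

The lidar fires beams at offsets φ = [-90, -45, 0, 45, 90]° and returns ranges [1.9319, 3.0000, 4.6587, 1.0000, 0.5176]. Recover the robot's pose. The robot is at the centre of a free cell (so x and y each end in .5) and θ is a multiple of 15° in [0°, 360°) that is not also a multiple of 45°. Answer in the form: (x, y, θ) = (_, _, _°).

(x, y, θ) = (1.5, 1.5, 75°)

Enumerate (i+0.5, j+0.5, θ) over the 28 free cells and 16 admissible headings. For each, cast all 5 beams and compare to the given ranges.
  (5.5, 5.5, 120°): beam 1 = 1.0000 ≠ 1.9319 ✗
  (6.5, 1.5, 30°): beam 1 = 0.5774 ≠ 1.9319 ✗
  (2.5, 1.5, 285°): beam 1 = 1.5529 ≠ 1.9319 ✗
  (5.5, 2.5, 345°): beam 1 = 1.5529 ≠ 1.9319 ✗
  (6.5, 4.5, 300°): beam 1 = 1.7321 ≠ 1.9319 ✗
  …
  (1.5, 1.5, 75°): r_1=1.9319, r_2=3.0000, r_3=4.6587, r_4=1.0000, r_5=0.5176 — all match ✓
Unique over the lattice → pose = (1.5, 1.5, 75°).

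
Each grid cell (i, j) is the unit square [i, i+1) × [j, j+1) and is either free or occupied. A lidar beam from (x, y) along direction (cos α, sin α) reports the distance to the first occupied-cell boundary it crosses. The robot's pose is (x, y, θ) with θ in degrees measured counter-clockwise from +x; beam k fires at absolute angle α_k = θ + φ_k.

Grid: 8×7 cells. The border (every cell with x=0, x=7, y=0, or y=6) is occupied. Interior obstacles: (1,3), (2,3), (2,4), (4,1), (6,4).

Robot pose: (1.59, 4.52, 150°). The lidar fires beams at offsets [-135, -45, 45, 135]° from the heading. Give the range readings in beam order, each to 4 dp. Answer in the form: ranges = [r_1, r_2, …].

ranges = [0.4245, 1.5322, 0.6108, 0.5383]

beam 1: φ=-135°, α=15°
  cosα=0.9659 sinα=0.2588 | (1,4) | tMaxX 0.4245 tMaxY 1.8546 | tΔX 1.0353 tΔY 3.8637
    t=0.4245 [x] (2,4) — stop
  → r_1 = 0.4245
beam 2: φ=-45°, α=105°
  cosα=-0.2588 sinα=0.9659 | (1,4) | tMaxX 2.2796 tMaxY 0.4969 | tΔX 3.8637 tΔY 1.0353
    t=0.4969 [y] (1,5)
    t=1.5322 [y] (1,6) — stop
  → r_2 = 1.5322
beam 3: φ=45°, α=195°
  cosα=-0.9659 sinα=-0.2588 | (1,4) | tMaxX 0.6108 tMaxY 2.0091 | tΔX 1.0353 tΔY 3.8637
    t=0.6108 [x] (0,4) — stop
  → r_3 = 0.6108
beam 4: φ=135°, α=285°
  cosα=0.2588 sinα=-0.9659 | (1,4) | tMaxX 1.5841 tMaxY 0.5383 | tΔX 3.8637 tΔY 1.0353
    t=0.5383 [y] (1,3) — stop
  → r_4 = 0.5383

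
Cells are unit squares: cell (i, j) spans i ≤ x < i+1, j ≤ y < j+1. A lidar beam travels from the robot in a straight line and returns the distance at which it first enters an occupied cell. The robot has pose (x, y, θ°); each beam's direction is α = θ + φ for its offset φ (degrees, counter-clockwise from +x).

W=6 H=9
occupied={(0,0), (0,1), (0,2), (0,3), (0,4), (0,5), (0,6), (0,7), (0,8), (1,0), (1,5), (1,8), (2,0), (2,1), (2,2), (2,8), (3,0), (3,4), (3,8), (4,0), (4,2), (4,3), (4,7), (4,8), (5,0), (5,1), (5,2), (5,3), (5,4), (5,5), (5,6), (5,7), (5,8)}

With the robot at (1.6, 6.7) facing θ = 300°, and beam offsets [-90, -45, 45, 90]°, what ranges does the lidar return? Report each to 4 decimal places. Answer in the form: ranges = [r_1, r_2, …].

beam 1: φ=-90°, α=210°
  dir = (cos 210°, sin 210°) = (-0.8660, -0.5000); from cell (1,6)
  next x-line at t=0.6928, next y-line at t=1.4000; Δt_x=1.1547, Δt_y=2.0000
    x: enter (0,6) at t=0.6928 ← occupied
  → r_1 = 0.6928
beam 2: φ=-45°, α=255°
  dir = (cos 255°, sin 255°) = (-0.2588, -0.9659); from cell (1,6)
  next x-line at t=2.3182, next y-line at t=0.7247; Δt_x=3.8637, Δt_y=1.0353
    y: enter (1,5) at t=0.7247 ← occupied
  → r_2 = 0.7247
beam 3: φ=45°, α=345°
  dir = (cos 345°, sin 345°) = (0.9659, -0.2588); from cell (1,6)
  next x-line at t=0.4141, next y-line at t=2.7046; Δt_x=1.0353, Δt_y=3.8637
    x: enter (2,6) at t=0.4141
    x: enter (3,6) at t=1.4494
    x: enter (4,6) at t=2.4847
    y: enter (4,5) at t=2.7046
    x: enter (5,5) at t=3.5199 ← occupied
  → r_3 = 3.5199
beam 4: φ=90°, α=30°
  dir = (cos 30°, sin 30°) = (0.8660, 0.5000); from cell (1,6)
  next x-line at t=0.4619, next y-line at t=0.6000; Δt_x=1.1547, Δt_y=2.0000
    x: enter (2,6) at t=0.4619
    y: enter (2,7) at t=0.6000
    x: enter (3,7) at t=1.6166
    y: enter (3,8) at t=2.6000 ← occupied
  → r_4 = 2.6000

ranges = [0.6928, 0.7247, 3.5199, 2.6000]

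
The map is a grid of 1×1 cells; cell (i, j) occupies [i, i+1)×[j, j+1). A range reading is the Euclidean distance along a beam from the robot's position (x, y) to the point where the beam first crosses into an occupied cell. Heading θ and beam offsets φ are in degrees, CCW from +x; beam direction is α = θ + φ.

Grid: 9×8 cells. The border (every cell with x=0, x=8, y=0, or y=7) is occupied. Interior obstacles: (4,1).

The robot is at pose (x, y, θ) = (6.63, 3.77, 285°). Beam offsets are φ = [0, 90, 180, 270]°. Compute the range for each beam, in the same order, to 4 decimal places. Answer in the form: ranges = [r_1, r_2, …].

beam 1: φ=0°, α=285°
  d=(0.2588,-0.9659)  start (6,3)  tX=1.4296 tY=0.7972  stride 1/|dx|=3.8637 1/|dy|=1.0353
    cross y-line → (6,2), t=0.7972
    cross x-line → (7,2), t=1.4296
    cross y-line → (7,1), t=1.8324
    cross y-line → (7,0), t=2.8677 (wall)
  → r_1 = 2.8677
beam 2: φ=90°, α=15°
  d=(0.9659,0.2588)  start (6,3)  tX=0.3831 tY=0.8887  stride 1/|dx|=1.0353 1/|dy|=3.8637
    cross x-line → (7,3), t=0.3831
    cross y-line → (7,4), t=0.8887
    cross x-line → (8,4), t=1.4183 (wall)
  → r_2 = 1.4183
beam 3: φ=180°, α=105°
  d=(-0.2588,0.9659)  start (6,3)  tX=2.4341 tY=0.2381  stride 1/|dx|=3.8637 1/|dy|=1.0353
    cross y-line → (6,4), t=0.2381
    cross y-line → (6,5), t=1.2734
    cross y-line → (6,6), t=2.3087
    cross x-line → (5,6), t=2.4341
    cross y-line → (5,7), t=3.3439 (wall)
  → r_3 = 3.3439
beam 4: φ=270°, α=195°
  d=(-0.9659,-0.2588)  start (6,3)  tX=0.6522 tY=2.9751  stride 1/|dx|=1.0353 1/|dy|=3.8637
    cross x-line → (5,3), t=0.6522
    cross x-line → (4,3), t=1.6875
    cross x-line → (3,3), t=2.7228
    cross y-line → (3,2), t=2.9751
    cross x-line → (2,2), t=3.7581
    cross x-line → (1,2), t=4.7933
    cross x-line → (0,2), t=5.8286 (wall)
  → r_4 = 5.8286

ranges = [2.8677, 1.4183, 3.3439, 5.8286]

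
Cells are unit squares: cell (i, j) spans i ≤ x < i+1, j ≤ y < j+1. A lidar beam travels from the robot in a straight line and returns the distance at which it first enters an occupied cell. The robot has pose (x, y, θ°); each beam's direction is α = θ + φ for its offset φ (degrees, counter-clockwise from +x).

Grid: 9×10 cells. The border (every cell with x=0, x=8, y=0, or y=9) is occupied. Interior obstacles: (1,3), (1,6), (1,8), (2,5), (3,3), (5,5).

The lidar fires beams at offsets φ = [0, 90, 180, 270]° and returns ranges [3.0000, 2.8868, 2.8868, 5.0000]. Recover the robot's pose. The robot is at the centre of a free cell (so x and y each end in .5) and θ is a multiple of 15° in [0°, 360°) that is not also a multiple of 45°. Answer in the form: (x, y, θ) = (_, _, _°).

(x, y, θ) = (5.5, 3.5, 150°)

The pose lattice has 50·16 = 800 candidates. Test each by forward raycasting.
  (3.5, 2.5, 345°): beam 1 = 4.6587 ≠ 3.0000 ✗
  (4.5, 7.5, 105°): beam 1 = 1.5529 ≠ 3.0000 ✗
  (1.5, 7.5, 75°): beam 1 = 0.5176 ≠ 3.0000 ✗
  (2.5, 2.5, 75°): beam 1 = 6.7293 ≠ 3.0000 ✗
  …
  (5.5, 3.5, 150°): r_1=3.0000, r_2=2.8868, r_3=2.8868, r_4=5.0000 — all match ✓
Only this pose fits every beam.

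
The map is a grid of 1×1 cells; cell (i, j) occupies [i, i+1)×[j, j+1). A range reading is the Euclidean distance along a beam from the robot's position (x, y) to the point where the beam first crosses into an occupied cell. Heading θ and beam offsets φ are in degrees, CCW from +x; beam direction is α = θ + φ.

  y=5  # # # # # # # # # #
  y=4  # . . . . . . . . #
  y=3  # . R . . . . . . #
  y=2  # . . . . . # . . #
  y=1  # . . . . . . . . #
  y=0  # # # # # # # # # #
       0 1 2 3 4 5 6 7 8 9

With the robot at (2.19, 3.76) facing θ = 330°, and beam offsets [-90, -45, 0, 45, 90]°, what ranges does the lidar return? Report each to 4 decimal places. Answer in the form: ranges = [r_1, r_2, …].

ranges = [2.3800, 2.8574, 5.5200, 4.7910, 1.4318]

beam 1: φ=-90°, α=240°
  dir = (cos 240°, sin 240°) = (-0.5000, -0.8660); from cell (2,3)
  next x-line at t=0.3800, next y-line at t=0.8776; Δt_x=2.0000, Δt_y=1.1547
    x: enter (1,3) at t=0.3800
    y: enter (1,2) at t=0.8776
    y: enter (1,1) at t=2.0323
    x: enter (0,1) at t=2.3800 ← occupied
  → r_1 = 2.3800
beam 2: φ=-45°, α=285°
  dir = (cos 285°, sin 285°) = (0.2588, -0.9659); from cell (2,3)
  next x-line at t=3.1296, next y-line at t=0.7868; Δt_x=3.8637, Δt_y=1.0353
    y: enter (2,2) at t=0.7868
    y: enter (2,1) at t=1.8221
    y: enter (2,0) at t=2.8574 ← occupied
  → r_2 = 2.8574
beam 3: φ=0°, α=330°
  dir = (cos 330°, sin 330°) = (0.8660, -0.5000); from cell (2,3)
  next x-line at t=0.9353, next y-line at t=1.5200; Δt_x=1.1547, Δt_y=2.0000
    x: enter (3,3) at t=0.9353
    y: enter (3,2) at t=1.5200
    x: enter (4,2) at t=2.0900
    x: enter (5,2) at t=3.2447
    y: enter (5,1) at t=3.5200
    x: enter (6,1) at t=4.3994
    y: enter (6,0) at t=5.5200 ← occupied
  → r_3 = 5.5200
beam 4: φ=45°, α=15°
  dir = (cos 15°, sin 15°) = (0.9659, 0.2588); from cell (2,3)
  next x-line at t=0.8386, next y-line at t=0.9273; Δt_x=1.0353, Δt_y=3.8637
    x: enter (3,3) at t=0.8386
    y: enter (3,4) at t=0.9273
    x: enter (4,4) at t=1.8738
    x: enter (5,4) at t=2.9091
    x: enter (6,4) at t=3.9444
    y: enter (6,5) at t=4.7910 ← occupied
  → r_4 = 4.7910
beam 5: φ=90°, α=60°
  dir = (cos 60°, sin 60°) = (0.5000, 0.8660); from cell (2,3)
  next x-line at t=1.6200, next y-line at t=0.2771; Δt_x=2.0000, Δt_y=1.1547
    y: enter (2,4) at t=0.2771
    y: enter (2,5) at t=1.4318 ← occupied
  → r_5 = 1.4318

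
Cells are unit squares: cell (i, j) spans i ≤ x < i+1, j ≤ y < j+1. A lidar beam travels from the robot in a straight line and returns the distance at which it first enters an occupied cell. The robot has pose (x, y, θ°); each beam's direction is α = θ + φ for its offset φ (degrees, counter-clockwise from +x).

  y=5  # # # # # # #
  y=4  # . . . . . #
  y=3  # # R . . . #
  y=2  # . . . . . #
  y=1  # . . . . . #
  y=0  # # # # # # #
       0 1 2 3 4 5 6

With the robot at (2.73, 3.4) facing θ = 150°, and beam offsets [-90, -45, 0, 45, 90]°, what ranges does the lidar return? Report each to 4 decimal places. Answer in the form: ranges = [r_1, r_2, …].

ranges = [1.8475, 1.6564, 0.8429, 0.7558, 2.7713]

beam 1: φ=-90°, α=60°
  direction (0.5000, 0.8660); cell (2,3); t to first gridline: x 0.5400, y 0.6928 (then +2.0000 / +1.1547)
    (3,3) via x @ 0.5400
    (3,4) via y @ 0.6928
    (3,5) via y @ 1.8475  # hit
  → r_1 = 1.8475
beam 2: φ=-45°, α=105°
  direction (-0.2588, 0.9659); cell (2,3); t to first gridline: x 2.8205, y 0.6212 (then +3.8637 / +1.0353)
    (2,4) via y @ 0.6212
    (2,5) via y @ 1.6564  # hit
  → r_2 = 1.6564
beam 3: φ=0°, α=150°
  direction (-0.8660, 0.5000); cell (2,3); t to first gridline: x 0.8429, y 1.2000 (then +1.1547 / +2.0000)
    (1,3) via x @ 0.8429  # hit
  → r_3 = 0.8429
beam 4: φ=45°, α=195°
  direction (-0.9659, -0.2588); cell (2,3); t to first gridline: x 0.7558, y 1.5455 (then +1.0353 / +3.8637)
    (1,3) via x @ 0.7558  # hit
  → r_4 = 0.7558
beam 5: φ=90°, α=240°
  direction (-0.5000, -0.8660); cell (2,3); t to first gridline: x 1.4600, y 0.4619 (then +2.0000 / +1.1547)
    (2,2) via y @ 0.4619
    (1,2) via x @ 1.4600
    (1,1) via y @ 1.6166
    (1,0) via y @ 2.7713  # hit
  → r_5 = 2.7713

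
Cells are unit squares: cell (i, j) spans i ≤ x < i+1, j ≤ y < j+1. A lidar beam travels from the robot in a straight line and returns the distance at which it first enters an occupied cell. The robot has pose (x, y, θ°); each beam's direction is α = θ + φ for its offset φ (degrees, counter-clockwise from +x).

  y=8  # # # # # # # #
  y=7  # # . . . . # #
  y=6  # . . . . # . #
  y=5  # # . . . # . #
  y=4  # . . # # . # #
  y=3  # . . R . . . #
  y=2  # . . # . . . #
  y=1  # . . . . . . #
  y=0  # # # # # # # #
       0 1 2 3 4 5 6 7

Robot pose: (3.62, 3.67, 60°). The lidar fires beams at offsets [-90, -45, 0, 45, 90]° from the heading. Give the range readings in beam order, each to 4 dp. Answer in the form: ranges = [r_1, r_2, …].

ranges = [3.9029, 1.2750, 0.3811, 0.3416, 0.6600]

beam 1: φ=-90°, α=330°
  dir = (cos 330°, sin 330°) = (0.8660, -0.5000); from cell (3,3)
  next x-line at t=0.4388, next y-line at t=1.3400; Δt_x=1.1547, Δt_y=2.0000
    x: enter (4,3) at t=0.4388
    y: enter (4,2) at t=1.3400
    x: enter (5,2) at t=1.5935
    x: enter (6,2) at t=2.7482
    y: enter (6,1) at t=3.3400
    x: enter (7,1) at t=3.9029 ← occupied
  → r_1 = 3.9029
beam 2: φ=-45°, α=15°
  dir = (cos 15°, sin 15°) = (0.9659, 0.2588); from cell (3,3)
  next x-line at t=0.3934, next y-line at t=1.2750; Δt_x=1.0353, Δt_y=3.8637
    x: enter (4,3) at t=0.3934
    y: enter (4,4) at t=1.2750 ← occupied
  → r_2 = 1.2750
beam 3: φ=0°, α=60°
  dir = (cos 60°, sin 60°) = (0.5000, 0.8660); from cell (3,3)
  next x-line at t=0.7600, next y-line at t=0.3811; Δt_x=2.0000, Δt_y=1.1547
    y: enter (3,4) at t=0.3811 ← occupied
  → r_3 = 0.3811
beam 4: φ=45°, α=105°
  dir = (cos 105°, sin 105°) = (-0.2588, 0.9659); from cell (3,3)
  next x-line at t=2.3955, next y-line at t=0.3416; Δt_x=3.8637, Δt_y=1.0353
    y: enter (3,4) at t=0.3416 ← occupied
  → r_4 = 0.3416
beam 5: φ=90°, α=150°
  dir = (cos 150°, sin 150°) = (-0.8660, 0.5000); from cell (3,3)
  next x-line at t=0.7159, next y-line at t=0.6600; Δt_x=1.1547, Δt_y=2.0000
    y: enter (3,4) at t=0.6600 ← occupied
  → r_5 = 0.6600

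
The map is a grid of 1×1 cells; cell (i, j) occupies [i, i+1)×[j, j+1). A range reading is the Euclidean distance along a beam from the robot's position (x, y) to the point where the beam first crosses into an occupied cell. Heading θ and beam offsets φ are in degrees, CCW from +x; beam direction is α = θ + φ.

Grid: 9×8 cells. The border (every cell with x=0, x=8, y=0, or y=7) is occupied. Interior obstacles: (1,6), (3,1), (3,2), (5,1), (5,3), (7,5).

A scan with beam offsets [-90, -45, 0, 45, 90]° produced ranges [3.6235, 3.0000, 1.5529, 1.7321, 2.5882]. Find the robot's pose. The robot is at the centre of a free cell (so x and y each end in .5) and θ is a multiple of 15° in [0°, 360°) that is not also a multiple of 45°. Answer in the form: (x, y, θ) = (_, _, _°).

(x, y, θ) = (4.5, 5.5, 75°)

Candidates: 36 free-cell centres × 16 headings = 576 poses. Raycast each; keep the one whose scan matches to 4 dp.
  (7.5, 3.5, 195°): beam 1 = 1.5529 ≠ 3.6235 ✗
  (6.5, 1.5, 105°): beam 1 = 1.5529 ≠ 3.6235 ✗
  (1.5, 3.5, 330°): beam 1 = 1.0000 ≠ 3.6235 ✗
  (5.5, 2.5, 330°): beam 1 = 0.5774 ≠ 3.6235 ✗
  (4.5, 4.5, 105°): beam 1 = 2.5882 ≠ 3.6235 ✗
  …
  (4.5, 5.5, 75°): r_1=3.6235, r_2=3.0000, r_3=1.5529, r_4=1.7321, r_5=2.5882 — all match ✓
No second candidate reproduces the full scan.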